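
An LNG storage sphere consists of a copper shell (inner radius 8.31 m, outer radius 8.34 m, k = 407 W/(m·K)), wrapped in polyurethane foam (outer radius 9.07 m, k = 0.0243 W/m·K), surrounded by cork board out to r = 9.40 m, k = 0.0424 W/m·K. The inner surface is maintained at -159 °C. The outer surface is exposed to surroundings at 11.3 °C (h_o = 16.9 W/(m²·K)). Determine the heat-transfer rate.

Treat each layer as a resistance in series:
  R_copper = (1/8.31 − 1/8.34)/(4πk) = 4.329×10^-4/(4π·407) = 8.463×10^-8 K/W
  R_polyurethane foam = (1/8.34 − 1/9.07)/(4πk) = 0.009650/(4π·0.0243) = 0.03160 K/W
  R_cork board = (1/9.07 − 1/9.40)/(4πk) = 0.003871/(4π·0.0424) = 0.007264 K/W
  R_conv,out = 1/(4πr²h) = 1/(4π·9.40²·16.9) = 5.329×10^-5 K/W
ΣR = 8.463×10^-8 + 0.03160 + 0.007264 + 5.329×10^-5 = 0.03892 K/W
Q = ΔT/ΣR = (-159 °C − 11.3 °C)/0.03892 = -4380 W
(Negative Q ⇒ heat flows inward; heat gain = 4380 W.)

Q = 4.38 kW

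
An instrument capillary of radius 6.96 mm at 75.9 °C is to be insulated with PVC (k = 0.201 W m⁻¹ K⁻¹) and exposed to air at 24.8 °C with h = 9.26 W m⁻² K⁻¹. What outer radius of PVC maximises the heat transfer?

For a cylinder, r_cr = k_ins/h = 0.201/9.26 = 0.0217 m = 2.17 cm

r_cr = 2.17 cm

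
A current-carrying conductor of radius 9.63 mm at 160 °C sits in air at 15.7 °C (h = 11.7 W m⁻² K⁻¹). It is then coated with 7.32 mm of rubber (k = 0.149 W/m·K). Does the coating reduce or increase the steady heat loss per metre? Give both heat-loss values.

increases: 102 → 103 W/m

Critical radius for a cylinder: r_cr = k/h = 0.0127 m = 1.27 cm.
Outer radius after coating: r₂ = 0.00963 + 0.00732 = 0.01695 m.
r₁ < r_cr < r₂: heat loss rises to a maximum at r_cr then falls. Whether the coating helps depends on whether Q(r₂) has dropped back below Q(r₁).
Bare: R = 1/(2πr₁h) = 1.413 m·K/W; Q = 144.3/1.413 = 102 W/m.
Coated: R = R_cond + R_conv = 1.406 m·K/W; Q = 144.3/1.406 = 103 W/m.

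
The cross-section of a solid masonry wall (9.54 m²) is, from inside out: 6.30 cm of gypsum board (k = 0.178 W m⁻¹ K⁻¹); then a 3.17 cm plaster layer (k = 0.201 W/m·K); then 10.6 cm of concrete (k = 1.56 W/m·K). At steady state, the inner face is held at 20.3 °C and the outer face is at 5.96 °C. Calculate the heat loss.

Q = 236 W

Treat each layer as a resistance in series:
  R_gypsum board = L/(kA) = 0.0630/(0.178·9.54) = 0.03710 K/W
  R_plaster = L/(kA) = 0.0317/(0.201·9.54) = 0.01653 K/W
  R_concrete = L/(kA) = 0.106/(1.56·9.54) = 0.007123 K/W
ΣR = 0.03710 + 0.01653 + 0.007123 = 0.06075 K/W
Q = ΔT/ΣR = (20.3 °C − 5.96 °C)/0.06075 = 236 W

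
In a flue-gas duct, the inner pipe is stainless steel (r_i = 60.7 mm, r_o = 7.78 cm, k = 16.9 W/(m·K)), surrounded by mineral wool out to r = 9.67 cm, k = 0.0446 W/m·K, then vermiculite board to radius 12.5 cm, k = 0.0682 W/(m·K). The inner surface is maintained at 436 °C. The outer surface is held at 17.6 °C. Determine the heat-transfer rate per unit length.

Resistance network (inner→outer):
  R'_stainless steel = ln(0.0778/0.0607)/(2πk) = 0.2482/(2π·16.9) = 0.002337 m·K/W
  R'_mineral wool = ln(0.0967/0.0778)/(2πk) = 0.2175/(2π·0.0446) = 0.7760 m·K/W
  R'_vermiculite board = ln(0.125/0.0967)/(2πk) = 0.2567/(2π·0.0682) = 0.5990 m·K/W
ΣR = 0.002337 + 0.7760 + 0.5990 = 1.377 m·K/W
Q' = ΔT/ΣR = (436 °C − 17.6 °C)/1.377 = 304 W/m

Q' = 304 W/m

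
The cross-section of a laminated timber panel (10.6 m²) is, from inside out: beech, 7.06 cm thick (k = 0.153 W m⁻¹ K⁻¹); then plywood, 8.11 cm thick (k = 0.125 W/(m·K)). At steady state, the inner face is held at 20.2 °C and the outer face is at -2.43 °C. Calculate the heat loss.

Q = 216 W

Treat each layer as a resistance in series:
  R_beech = L/(kA) = 0.0706/(0.153·10.6) = 0.04353 K/W
  R_plywood = L/(kA) = 0.0811/(0.125·10.6) = 0.06121 K/W
ΣR = 0.04353 + 0.06121 = 0.1047 K/W
Q = ΔT/ΣR = (20.2 °C − -2.43 °C)/0.1047 = 216 W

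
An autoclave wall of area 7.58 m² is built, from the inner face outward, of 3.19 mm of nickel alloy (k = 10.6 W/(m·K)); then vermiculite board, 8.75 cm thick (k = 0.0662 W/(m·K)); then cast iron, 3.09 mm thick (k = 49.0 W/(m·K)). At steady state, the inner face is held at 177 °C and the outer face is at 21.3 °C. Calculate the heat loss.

Series thermal resistances, inner to outer:
  R_nickel alloy = L/(kA) = 0.00319/(10.6·7.58) = 3.970×10^-5 K/W
  R_vermiculite board = L/(kA) = 0.0875/(0.0662·7.58) = 0.1744 K/W
  R_cast iron = L/(kA) = 0.00309/(49.0·7.58) = 8.319×10^-6 K/W
ΣR = 3.970×10^-5 + 0.1744 + 8.319×10^-6 = 0.1744 K/W
Q = ΔT/ΣR = (177 °C − 21.3 °C)/0.1744 = 893 W

Q = 893 W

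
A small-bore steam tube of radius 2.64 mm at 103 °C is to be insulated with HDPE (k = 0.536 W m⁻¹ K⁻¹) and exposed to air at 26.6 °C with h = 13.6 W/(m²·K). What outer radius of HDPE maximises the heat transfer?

r_cr = 3.94 cm

For a cylinder, r_cr = k_ins/h = 0.536/13.6 = 0.0394 m = 3.94 cm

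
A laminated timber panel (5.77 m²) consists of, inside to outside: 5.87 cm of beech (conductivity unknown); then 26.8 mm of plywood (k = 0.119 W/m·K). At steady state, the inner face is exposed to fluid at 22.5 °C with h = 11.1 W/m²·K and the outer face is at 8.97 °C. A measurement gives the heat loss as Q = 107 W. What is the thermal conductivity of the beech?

ΣR = ΔT/Q = |22.5 − 8.97|/107 = 0.1264 K/W
Known resistances:
  R_conv,in = 1/(hA) = 1/(11.1·5.77) = 0.01561 K/W
  R_plywood = L/(kA) = 0.0268/(0.119·5.77) = 0.03903 K/W
R_beech = ΣR − ΣR_known = 0.1264 − 0.05464 = 0.07176 K/W
L/(kA) = 0.07176 ⇒ k = 0.0587/(0.07176·5.77) = 0.142 W/m·K

k = 0.142 W/m·K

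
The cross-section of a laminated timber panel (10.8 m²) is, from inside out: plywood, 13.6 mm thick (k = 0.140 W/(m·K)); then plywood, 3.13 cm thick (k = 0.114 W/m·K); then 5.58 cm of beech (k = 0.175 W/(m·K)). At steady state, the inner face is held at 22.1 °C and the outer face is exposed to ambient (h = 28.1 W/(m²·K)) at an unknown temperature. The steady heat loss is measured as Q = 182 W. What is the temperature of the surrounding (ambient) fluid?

T_out = 9.86 °C

Series resistances:
  R_plywood = L/(kA) = 0.0136/(0.140·10.8) = 0.008995 K/W
  R_plywood = L/(kA) = 0.0313/(0.114·10.8) = 0.02542 K/W
  R_beech = L/(kA) = 0.0558/(0.175·10.8) = 0.02952 K/W
  R_conv,out = 1/(hA) = 1/(28.1·10.8) = 0.003295 K/W
ΣR = 0.06724 K/W
ΔT = Q·ΣR = 182 × 0.06724 = 12.24 K
Heat flows outward, so T_out = T_in − ΔT = 22.1 − 12.24 = 9.86 °C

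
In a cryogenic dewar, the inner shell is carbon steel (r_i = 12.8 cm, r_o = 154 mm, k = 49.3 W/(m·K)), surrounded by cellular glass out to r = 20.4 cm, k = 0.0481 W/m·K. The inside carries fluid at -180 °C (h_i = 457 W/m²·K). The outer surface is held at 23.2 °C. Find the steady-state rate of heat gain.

Q = 76.8 W

Treat each layer as a resistance in series:
  R_conv,in = 1/(4πr²h) = 1/(4π·0.128²·457) = 0.01063 K/W
  R_carbon steel = (1/0.128 − 1/0.154)/(4πk) = 1.319/(4π·49.3) = 0.002129 K/W
  R_cellular glass = (1/0.154 − 1/0.204)/(4πk) = 1.592/(4π·0.0481) = 2.633 K/W
ΣR = 0.01063 + 0.002129 + 2.633 = 2.646 K/W
Q = ΔT/ΣR = (-180 °C − 23.2 °C)/2.646 = -76.8 W
(Negative Q ⇒ heat flows inward; heat gain = 76.8 W.)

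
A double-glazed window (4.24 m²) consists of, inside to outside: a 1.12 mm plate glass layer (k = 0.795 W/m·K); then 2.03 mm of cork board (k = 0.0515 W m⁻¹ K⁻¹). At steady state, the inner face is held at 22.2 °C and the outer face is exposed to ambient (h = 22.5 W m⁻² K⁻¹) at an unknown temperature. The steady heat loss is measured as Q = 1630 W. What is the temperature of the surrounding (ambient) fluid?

T_out = -10.6 °C

Series resistances:
  R_plate glass = L/(kA) = 0.00112/(0.795·4.24) = 3.323×10^-4 K/W
  R_cork board = L/(kA) = 0.00203/(0.0515·4.24) = 0.009297 K/W
  R_conv,out = 1/(hA) = 1/(22.5·4.24) = 0.01048 K/W
ΣR = 0.02011 K/W
ΔT = Q·ΣR = 1630 × 0.02011 = 32.78 K
Heat flows outward, so T_out = T_in − ΔT = 22.2 − 32.78 = -10.6 °C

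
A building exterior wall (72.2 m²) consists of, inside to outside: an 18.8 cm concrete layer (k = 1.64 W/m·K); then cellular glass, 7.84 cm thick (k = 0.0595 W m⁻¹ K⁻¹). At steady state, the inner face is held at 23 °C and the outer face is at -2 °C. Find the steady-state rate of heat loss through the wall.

Resistance network (inner→outer):
  R_concrete = L/(kA) = 0.188/(1.64·72.2) = 0.001588 K/W
  R_cellular glass = L/(kA) = 0.0784/(0.0595·72.2) = 0.01825 K/W
ΣR = 0.001588 + 0.01825 = 0.01984 K/W
Q = ΔT/ΣR = (23 °C − -2 °C)/0.01984 = 1260 W

Q = 1260 W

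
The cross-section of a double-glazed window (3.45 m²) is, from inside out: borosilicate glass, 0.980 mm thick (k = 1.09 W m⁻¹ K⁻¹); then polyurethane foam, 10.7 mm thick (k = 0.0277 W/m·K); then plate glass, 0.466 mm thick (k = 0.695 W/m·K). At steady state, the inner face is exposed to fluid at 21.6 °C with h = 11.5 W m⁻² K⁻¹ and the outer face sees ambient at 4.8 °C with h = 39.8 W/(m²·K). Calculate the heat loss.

Q = 116 W

Resistance network (inner→outer):
  R_conv,in = 1/(hA) = 1/(11.5·3.45) = 0.02520 K/W
  R_borosilicate glass = L/(kA) = 9.80×10^-4/(1.09·3.45) = 2.606×10^-4 K/W
  R_polyurethane foam = L/(kA) = 0.0107/(0.0277·3.45) = 0.1120 K/W
  R_plate glass = L/(kA) = 4.66×10^-4/(0.695·3.45) = 1.943×10^-4 K/W
  R_conv,out = 1/(hA) = 1/(39.8·3.45) = 0.007283 K/W
ΣR = 0.02520 + 2.606×10^-4 + 0.1120 + 1.943×10^-4 + 0.007283 = 0.1449 K/W
Q = ΔT/ΣR = (21.6 °C − 4.8 °C)/0.1449 = 116 W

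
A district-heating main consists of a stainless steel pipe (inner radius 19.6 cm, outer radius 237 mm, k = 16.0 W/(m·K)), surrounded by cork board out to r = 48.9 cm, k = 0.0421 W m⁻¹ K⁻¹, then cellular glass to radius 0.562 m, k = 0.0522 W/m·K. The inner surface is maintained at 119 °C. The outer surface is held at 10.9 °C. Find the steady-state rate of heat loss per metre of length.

Q' = 34.2 W/m

Resistance network (inner→outer):
  R'_stainless steel = ln(0.237/0.196)/(2πk) = 0.1899/(2π·16.0) = 0.001889 m·K/W
  R'_cork board = ln(0.489/0.237)/(2πk) = 0.7243/(2π·0.0421) = 2.738 m·K/W
  R'_cellular glass = ln(0.562/0.489)/(2πk) = 0.1391/(2π·0.0522) = 0.4242 m·K/W
ΣR = 0.001889 + 2.738 + 0.4242 = 3.164 m·K/W
Q' = ΔT/ΣR = (119 °C − 10.9 °C)/3.164 = 34.2 W/m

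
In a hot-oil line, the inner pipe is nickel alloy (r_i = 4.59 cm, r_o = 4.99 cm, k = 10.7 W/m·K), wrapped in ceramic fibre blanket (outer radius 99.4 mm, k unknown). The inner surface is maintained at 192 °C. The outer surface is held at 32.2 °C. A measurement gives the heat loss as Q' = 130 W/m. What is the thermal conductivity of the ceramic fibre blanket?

k = 0.0893 W/m·K

ΣR = ΔT/Q' = |192 − 32.2|/130 = 1.229 m·K/W
Known resistances:
  R'_nickel alloy = ln(0.0499/0.0459)/(2πk) = 0.08356/(2π·10.7) = 0.001243 m·K/W
R_ceramic fibre blanket = ΣR − ΣR_known = 1.229 − 0.001243 = 1.228 m·K/W
ln(r₂/r₁)/(2πk) = 1.228 ⇒ k = 0.6891/(2π·1.228) = 0.0893 W/m·K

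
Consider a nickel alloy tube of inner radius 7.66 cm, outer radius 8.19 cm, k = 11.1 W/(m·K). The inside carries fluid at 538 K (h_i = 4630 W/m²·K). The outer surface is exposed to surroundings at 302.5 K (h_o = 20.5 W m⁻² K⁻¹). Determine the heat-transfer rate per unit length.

Treat each layer as a resistance in series:
  R'_conv,in = 1/(2πr h) = 1/(2π·0.0766·4630) = 4.488×10^-4 m·K/W
  R'_nickel alloy = ln(0.0819/0.0766)/(2πk) = 0.06690/(2π·11.1) = 9.593×10^-4 m·K/W
  R'_conv,out = 1/(2πr h) = 1/(2π·0.0819·20.5) = 0.09479 m·K/W
ΣR = 4.488×10^-4 + 9.593×10^-4 + 0.09479 = 0.09620 m·K/W
Q' = ΔT/ΣR = (538 K − 302.5 K)/0.09620 = 2450 W/m

Q' = 2.45 kW/m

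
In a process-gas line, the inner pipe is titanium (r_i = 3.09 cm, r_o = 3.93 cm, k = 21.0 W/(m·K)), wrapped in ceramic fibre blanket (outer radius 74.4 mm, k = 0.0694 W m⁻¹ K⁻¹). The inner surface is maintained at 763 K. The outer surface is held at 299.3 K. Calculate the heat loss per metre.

Q' = 316 W/m

Series thermal resistances, inner to outer:
  R'_titanium = ln(0.0393/0.0309)/(2πk) = 0.2405/(2π·21.0) = 0.001822 m·K/W
  R'_ceramic fibre blanket = ln(0.0744/0.0393)/(2πk) = 0.6382/(2π·0.0694) = 1.464 m·K/W
ΣR = 0.001822 + 1.464 = 1.466 m·K/W
Q' = ΔT/ΣR = (763 K − 299.3 K)/1.466 = 316 W/m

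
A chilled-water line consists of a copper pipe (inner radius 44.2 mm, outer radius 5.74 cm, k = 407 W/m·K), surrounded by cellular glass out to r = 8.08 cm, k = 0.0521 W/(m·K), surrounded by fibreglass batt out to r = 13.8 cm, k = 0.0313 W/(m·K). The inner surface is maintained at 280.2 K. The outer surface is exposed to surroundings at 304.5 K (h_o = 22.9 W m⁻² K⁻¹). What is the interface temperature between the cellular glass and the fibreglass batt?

T = 286.9 K

Treat each layer as a resistance in series:
  R'_copper = ln(0.0574/0.0442)/(2πk) = 0.2613/(2π·407) = 1.022×10^-4 m·K/W
  R'_cellular glass = ln(0.0808/0.0574)/(2πk) = 0.3419/(2π·0.0521) = 1.045 m·K/W
  R'_fibreglass batt = ln(0.138/0.0808)/(2πk) = 0.5353/(2π·0.0313) = 2.722 m·K/W
  R'_conv,out = 1/(2πr h) = 1/(2π·0.138·22.9) = 0.05036 m·K/W
ΣR = 1.022×10^-4 + 1.045 + 2.722 + 0.05036 = 3.817 m·K/W
Q' = ΔT/ΣR = (280.2 K − 304.5 K)/3.817 = -6.366 W/m
From the inner boundary to the cellular glass/fibreglass batt interface, ΣR_partial = 1.045 m·K/W.
T_interface = T_in − Q'·ΣR_partial = 280.2 K − (-6.366)(1.045) = 286.9 K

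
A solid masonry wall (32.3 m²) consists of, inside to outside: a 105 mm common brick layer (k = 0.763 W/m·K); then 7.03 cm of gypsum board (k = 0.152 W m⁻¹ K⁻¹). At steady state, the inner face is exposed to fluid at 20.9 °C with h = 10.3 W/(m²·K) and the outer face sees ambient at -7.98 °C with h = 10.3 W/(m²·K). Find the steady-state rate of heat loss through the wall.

Q = 1170 W

Series thermal resistances, inner to outer:
  R_conv,in = 1/(hA) = 1/(10.3·32.3) = 0.003006 K/W
  R_common brick = L/(kA) = 0.105/(0.763·32.3) = 0.004261 K/W
  R_gypsum board = L/(kA) = 0.0703/(0.152·32.3) = 0.01432 K/W
  R_conv,out = 1/(hA) = 1/(10.3·32.3) = 0.003006 K/W
ΣR = 0.003006 + 0.004261 + 0.01432 + 0.003006 = 0.02459 K/W
Q = ΔT/ΣR = (20.9 °C − -7.98 °C)/0.02459 = 1170 W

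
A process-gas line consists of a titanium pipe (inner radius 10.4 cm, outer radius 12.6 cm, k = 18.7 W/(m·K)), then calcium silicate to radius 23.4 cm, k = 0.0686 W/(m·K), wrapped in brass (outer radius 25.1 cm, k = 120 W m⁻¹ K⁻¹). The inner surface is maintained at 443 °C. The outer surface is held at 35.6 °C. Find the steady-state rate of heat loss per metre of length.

Resistance network (inner→outer):
  R'_titanium = ln(0.126/0.104)/(2πk) = 0.1919/(2π·18.7) = 0.001633 m·K/W
  R'_calcium silicate = ln(0.234/0.126)/(2πk) = 0.6190/(2π·0.0686) = 1.436 m·K/W
  R'_brass = ln(0.251/0.234)/(2πk) = 0.07013/(2π·120) = 9.302×10^-5 m·K/W
ΣR = 0.001633 + 1.436 + 9.302×10^-5 = 1.438 m·K/W
Q' = ΔT/ΣR = (443 °C − 35.6 °C)/1.438 = 283 W/m

Q' = 283 W/m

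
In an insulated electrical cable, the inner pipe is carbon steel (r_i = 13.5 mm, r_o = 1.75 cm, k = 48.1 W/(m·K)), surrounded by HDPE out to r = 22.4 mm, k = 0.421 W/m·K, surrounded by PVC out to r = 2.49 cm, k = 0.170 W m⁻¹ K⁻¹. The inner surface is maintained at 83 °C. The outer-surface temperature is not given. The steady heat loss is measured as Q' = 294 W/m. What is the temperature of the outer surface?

T_out = 26.2 °C

Sum the resistances:
  R'_carbon steel = ln(0.0175/0.0135)/(2πk) = 0.2595/(2π·48.1) = 8.587×10^-4 m·K/W
  R'_HDPE = ln(0.0224/0.0175)/(2πk) = 0.2469/(2π·0.421) = 0.09332 m·K/W
  R'_PVC = ln(0.0249/0.0224)/(2πk) = 0.1058/(2π·0.170) = 0.09906 m·K/W
ΣR = 0.1932 m·K/W
ΔT = Q'·ΣR = 294 × 0.1932 = 56.80 K
Heat flows outward, so T_out = T_in − ΔT = 83 − 56.80 = 26.2 °C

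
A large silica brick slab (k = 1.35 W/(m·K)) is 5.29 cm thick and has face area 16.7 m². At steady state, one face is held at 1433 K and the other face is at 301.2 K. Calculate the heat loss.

Q = 482 kW

Q = kA·ΔT/L = 1.35 × 16.7 × |1433 K − 301.2 K| / 0.0529 = 4.82×10^5 W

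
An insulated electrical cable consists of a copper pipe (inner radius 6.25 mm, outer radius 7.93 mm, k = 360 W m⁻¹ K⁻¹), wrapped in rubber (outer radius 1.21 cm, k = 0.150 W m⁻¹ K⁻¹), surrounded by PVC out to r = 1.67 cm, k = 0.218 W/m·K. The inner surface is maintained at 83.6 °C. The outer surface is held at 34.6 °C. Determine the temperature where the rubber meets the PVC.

T = 51.5 °C

Treat each layer as a resistance in series:
  R'_copper = ln(0.00793/0.00625)/(2πk) = 0.2381/(2π·360) = 1.053×10^-4 m·K/W
  R'_rubber = ln(0.0121/0.00793)/(2πk) = 0.4226/(2π·0.150) = 0.4483 m·K/W
  R'_PVC = ln(0.0167/0.0121)/(2πk) = 0.3222/(2π·0.218) = 0.2352 m·K/W
ΣR = 1.053×10^-4 + 0.4483 + 0.2352 = 0.6836 m·K/W
Q' = ΔT/ΣR = (83.6 °C − 34.6 °C)/0.6836 = 71.68 W/m
From the inner boundary to the rubber/PVC interface, ΣR_partial = 0.4484 m·K/W.
T_interface = T_in − Q'·ΣR_partial = 83.6 °C − (71.68)(0.4484) = 51.5 °C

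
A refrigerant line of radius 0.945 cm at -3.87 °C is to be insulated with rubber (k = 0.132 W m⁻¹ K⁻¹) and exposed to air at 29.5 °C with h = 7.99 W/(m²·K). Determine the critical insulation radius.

For a cylinder, r_cr = k_ins/h = 0.132/7.99 = 0.0165 m = 1.65 cm

r_cr = 1.65 cm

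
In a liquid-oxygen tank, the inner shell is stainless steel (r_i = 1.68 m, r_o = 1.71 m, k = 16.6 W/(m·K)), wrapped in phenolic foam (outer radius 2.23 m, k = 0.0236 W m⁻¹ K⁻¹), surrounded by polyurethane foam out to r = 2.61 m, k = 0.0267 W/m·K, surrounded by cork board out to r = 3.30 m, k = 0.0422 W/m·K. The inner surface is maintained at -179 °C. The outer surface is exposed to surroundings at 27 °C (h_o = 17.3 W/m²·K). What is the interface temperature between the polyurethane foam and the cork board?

Resistance network (inner→outer):
  R_stainless steel = (1/1.68 − 1/1.71)/(4πk) = 0.01044/(4π·16.6) = 5.006×10^-5 K/W
  R_phenolic foam = (1/1.71 − 1/2.23)/(4πk) = 0.1364/(4π·0.0236) = 0.4598 K/W
  R_polyurethane foam = (1/2.23 − 1/2.61)/(4πk) = 0.06529/(4π·0.0267) = 0.1946 K/W
  R_cork board = (1/2.61 − 1/3.30)/(4πk) = 0.08011/(4π·0.0422) = 0.1511 K/W
  R_conv,out = 1/(4πr²h) = 1/(4π·3.30²·17.3) = 4.224×10^-4 K/W
ΣR = 5.006×10^-5 + 0.4598 + 0.1946 + 0.1511 + 4.224×10^-4 = 0.8060 K/W
Q = ΔT/ΣR = (-179 °C − 27 °C)/0.8060 = -255.6 W
From the inner boundary to the polyurethane foam/cork board interface, ΣR_partial = 0.6545 K/W.
T_interface = T_in − Q·ΣR_partial = -179 °C − (-255.6)(0.6545) = -11.7 °C

T = -11.7 °C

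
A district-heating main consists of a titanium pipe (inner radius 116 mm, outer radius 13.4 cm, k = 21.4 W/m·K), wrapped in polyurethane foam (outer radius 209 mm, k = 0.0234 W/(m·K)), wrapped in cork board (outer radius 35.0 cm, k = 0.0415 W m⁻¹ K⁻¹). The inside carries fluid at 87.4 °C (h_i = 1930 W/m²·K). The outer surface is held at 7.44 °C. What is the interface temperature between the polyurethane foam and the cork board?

Resistance network (inner→outer):
  R'_conv,in = 1/(2πr h) = 1/(2π·0.116·1930) = 7.109×10^-4 m·K/W
  R'_titanium = ln(0.134/0.116)/(2πk) = 0.1442/(2π·21.4) = 0.001073 m·K/W
  R'_polyurethane foam = ln(0.209/0.134)/(2πk) = 0.4445/(2π·0.0234) = 3.023 m·K/W
  R'_cork board = ln(0.350/0.209)/(2πk) = 0.5156/(2π·0.0415) = 1.977 m·K/W
ΣR = 7.109×10^-4 + 0.001073 + 3.023 + 1.977 = 5.002 m·K/W
Q' = ΔT/ΣR = (87.4 °C − 7.44 °C)/5.002 = 15.99 W/m
From the inner boundary to the polyurethane foam/cork board interface, ΣR_partial = 3.025 m·K/W.
T_interface = T_in − Q'·ΣR_partial = 87.4 °C − (15.99)(3.025) = 39.0 °C

T = 39.0 °C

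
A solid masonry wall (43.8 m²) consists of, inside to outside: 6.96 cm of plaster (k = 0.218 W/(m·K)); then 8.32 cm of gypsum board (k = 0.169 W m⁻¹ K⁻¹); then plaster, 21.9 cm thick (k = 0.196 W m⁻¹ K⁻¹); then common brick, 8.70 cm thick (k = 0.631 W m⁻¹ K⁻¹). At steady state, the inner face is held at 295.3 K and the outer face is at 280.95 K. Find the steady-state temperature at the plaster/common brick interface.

Treat each layer as a resistance in series:
  R_plaster = L/(kA) = 0.0696/(0.218·43.8) = 0.007289 K/W
  R_gypsum board = L/(kA) = 0.0832/(0.169·43.8) = 0.01124 K/W
  R_plaster = L/(kA) = 0.219/(0.196·43.8) = 0.02551 K/W
  R_common brick = L/(kA) = 0.0870/(0.631·43.8) = 0.003148 K/W
ΣR = 0.007289 + 0.01124 + 0.02551 + 0.003148 = 0.04719 K/W
Q = ΔT/ΣR = (295.3 K − 280.95 K)/0.04719 = 304.1 W
From the inner boundary to the plaster/common brick interface, ΣR_partial = 0.04404 K/W.
T_interface = T_in − Q·ΣR_partial = 295.3 K − (304.1)(0.04404) = 281.91 K

T = 281.91 K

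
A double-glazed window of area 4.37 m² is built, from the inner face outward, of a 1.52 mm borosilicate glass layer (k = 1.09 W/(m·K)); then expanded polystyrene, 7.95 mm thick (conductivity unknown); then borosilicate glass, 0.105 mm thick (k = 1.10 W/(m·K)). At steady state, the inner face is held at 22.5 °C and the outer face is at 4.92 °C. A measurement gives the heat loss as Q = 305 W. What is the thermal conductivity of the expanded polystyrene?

ΣR = ΔT/Q = |22.5 − 4.92|/305 = 0.05764 K/W
Known resistances:
  R_borosilicate glass = L/(kA) = 0.00152/(1.09·4.37) = 3.191×10^-4 K/W
  R_borosilicate glass = L/(kA) = 1.05×10^-4/(1.10·4.37) = 2.184×10^-5 K/W
R_expanded polystyrene = ΣR − ΣR_known = 0.05764 − 3.409×10^-4 = 0.05730 K/W
L/(kA) = 0.05730 ⇒ k = 0.00795/(0.05730·4.37) = 0.0317 W/m·K

k = 0.0317 W/m·K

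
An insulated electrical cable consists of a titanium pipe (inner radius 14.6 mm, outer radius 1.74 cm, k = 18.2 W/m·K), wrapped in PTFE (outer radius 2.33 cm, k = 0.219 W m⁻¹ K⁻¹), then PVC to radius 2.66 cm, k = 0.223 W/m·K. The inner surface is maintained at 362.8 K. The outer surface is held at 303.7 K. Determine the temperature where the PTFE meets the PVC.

T = 321.8 K

Resistance network (inner→outer):
  R'_titanium = ln(0.0174/0.0146)/(2πk) = 0.1754/(2π·18.2) = 0.001534 m·K/W
  R'_PTFE = ln(0.0233/0.0174)/(2πk) = 0.2920/(2π·0.219) = 0.2122 m·K/W
  R'_PVC = ln(0.0266/0.0233)/(2πk) = 0.1325/(2π·0.223) = 0.09454 m·K/W
ΣR = 0.001534 + 0.2122 + 0.09454 = 0.3083 m·K/W
Q' = ΔT/ΣR = (362.8 K − 303.7 K)/0.3083 = 191.7 W/m
From the inner boundary to the PTFE/PVC interface, ΣR_partial = 0.2137 m·K/W.
T_interface = T_in − Q'·ΣR_partial = 362.8 K − (191.7)(0.2137) = 321.8 K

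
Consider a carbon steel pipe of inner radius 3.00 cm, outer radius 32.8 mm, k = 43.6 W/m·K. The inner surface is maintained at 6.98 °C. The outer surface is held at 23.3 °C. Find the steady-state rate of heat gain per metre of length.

Q' = 2πk·ΔT/ln(r₂/r₁) = 2π × 43.6 × 16.32 / ln(0.0328/0.0300) = 50100 W/m

Q' = 50100 W/m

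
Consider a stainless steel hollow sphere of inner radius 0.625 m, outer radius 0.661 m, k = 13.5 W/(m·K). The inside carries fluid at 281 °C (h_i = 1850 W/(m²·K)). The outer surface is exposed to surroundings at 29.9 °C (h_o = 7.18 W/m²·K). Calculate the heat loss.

Q = 9660 W

Resistance network (inner→outer):
  R_conv,in = 1/(4πr²h) = 1/(4π·0.625²·1850) = 1.101×10^-4 K/W
  R_stainless steel = (1/0.625 − 1/0.661)/(4πk) = 0.08714/(4π·13.5) = 5.137×10^-4 K/W
  R_conv,out = 1/(4πr²h) = 1/(4π·0.661²·7.18) = 0.02537 K/W
ΣR = 1.101×10^-4 + 5.137×10^-4 + 0.02537 = 0.02599 K/W
Q = ΔT/ΣR = (281 °C − 29.9 °C)/0.02599 = 9660 W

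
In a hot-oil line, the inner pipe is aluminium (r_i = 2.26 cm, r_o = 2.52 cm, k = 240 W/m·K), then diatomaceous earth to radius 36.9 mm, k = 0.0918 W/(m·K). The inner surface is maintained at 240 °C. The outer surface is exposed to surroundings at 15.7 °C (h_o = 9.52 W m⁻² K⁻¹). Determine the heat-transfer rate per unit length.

Q' = 201 W/m

Resistance network (inner→outer):
  R'_aluminium = ln(0.0252/0.0226)/(2πk) = 0.1089/(2π·240) = 7.221×10^-5 m·K/W
  R'_diatomaceous earth = ln(0.0369/0.0252)/(2πk) = 0.3814/(2π·0.0918) = 0.6612 m·K/W
  R'_conv,out = 1/(2πr h) = 1/(2π·0.0369·9.52) = 0.4531 m·K/W
ΣR = 7.221×10^-5 + 0.6612 + 0.4531 = 1.114 m·K/W
Q' = ΔT/ΣR = (240 °C − 15.7 °C)/1.114 = 201 W/m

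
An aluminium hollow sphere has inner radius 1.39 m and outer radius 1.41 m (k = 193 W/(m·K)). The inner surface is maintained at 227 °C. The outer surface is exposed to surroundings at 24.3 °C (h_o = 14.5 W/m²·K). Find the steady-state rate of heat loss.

Q = 73.3 kW

Series thermal resistances, inner to outer:
  R_aluminium = (1/1.39 − 1/1.41)/(4πk) = 0.01020/(4π·193) = 4.208×10^-6 K/W
  R_conv,out = 1/(4πr²h) = 1/(4π·1.41²·14.5) = 0.002760 K/W
ΣR = 4.208×10^-6 + 0.002760 = 0.002764 K/W
Q = ΔT/ΣR = (227 °C − 24.3 °C)/0.002764 = 73300 W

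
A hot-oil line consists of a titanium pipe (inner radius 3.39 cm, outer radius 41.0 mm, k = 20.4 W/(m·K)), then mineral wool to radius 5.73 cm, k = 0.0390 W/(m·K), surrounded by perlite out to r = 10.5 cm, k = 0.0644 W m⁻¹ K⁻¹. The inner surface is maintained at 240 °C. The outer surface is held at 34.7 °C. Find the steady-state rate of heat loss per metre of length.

Q' = 71.7 W/m

Series thermal resistances, inner to outer:
  R'_titanium = ln(0.0410/0.0339)/(2πk) = 0.1902/(2π·20.4) = 0.001484 m·K/W
  R'_mineral wool = ln(0.0573/0.0410)/(2πk) = 0.3347/(2π·0.0390) = 1.366 m·K/W
  R'_perlite = ln(0.105/0.0573)/(2πk) = 0.6057/(2π·0.0644) = 1.497 m·K/W
ΣR = 0.001484 + 1.366 + 1.497 = 2.864 m·K/W
Q' = ΔT/ΣR = (240 °C − 34.7 °C)/2.864 = 71.7 W/m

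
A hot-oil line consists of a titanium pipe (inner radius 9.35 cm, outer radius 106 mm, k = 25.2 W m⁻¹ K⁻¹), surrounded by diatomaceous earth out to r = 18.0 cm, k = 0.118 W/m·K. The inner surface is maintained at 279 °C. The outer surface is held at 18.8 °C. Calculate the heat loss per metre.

Series thermal resistances, inner to outer:
  R'_titanium = ln(0.106/0.0935)/(2πk) = 0.1255/(2π·25.2) = 7.925×10^-4 m·K/W
  R'_diatomaceous earth = ln(0.180/0.106)/(2πk) = 0.5295/(2π·0.118) = 0.7142 m·K/W
ΣR = 7.925×10^-4 + 0.7142 = 0.7150 m·K/W
Q' = ΔT/ΣR = (279 °C − 18.8 °C)/0.7150 = 364 W/m

Q' = 364 W/m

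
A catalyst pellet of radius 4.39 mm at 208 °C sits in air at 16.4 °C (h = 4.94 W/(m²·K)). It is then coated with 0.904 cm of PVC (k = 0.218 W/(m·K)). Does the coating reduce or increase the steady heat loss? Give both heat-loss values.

Critical radius for a sphere: r_cr = 2k/h = 0.0883 m = 8.83 cm.
Outer radius after coating: r₂ = 0.00439 + 0.00904 = 0.01343 m.
Since r₁ < r_cr and r₂ ≤ r_cr, the coating moves toward the maximum at r_cr — heat loss rises.
Bare: R = 1/(4πr₁²h) = 835.9 K/W; Q = 191.6/835.9 = 0.229 W.
Coated: R = R_cond + R_conv = 145.3 K/W; Q = 191.6/145.3 = 1.32 W.

increases: 0.229 → 1.32 W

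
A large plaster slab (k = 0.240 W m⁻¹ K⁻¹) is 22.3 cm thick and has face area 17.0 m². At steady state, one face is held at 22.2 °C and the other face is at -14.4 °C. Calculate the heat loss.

Q = kA·ΔT/L = 0.240 × 17.0 × |22.2 °C − -14.4 °C| / 0.223 = 670 W

Q = 670 W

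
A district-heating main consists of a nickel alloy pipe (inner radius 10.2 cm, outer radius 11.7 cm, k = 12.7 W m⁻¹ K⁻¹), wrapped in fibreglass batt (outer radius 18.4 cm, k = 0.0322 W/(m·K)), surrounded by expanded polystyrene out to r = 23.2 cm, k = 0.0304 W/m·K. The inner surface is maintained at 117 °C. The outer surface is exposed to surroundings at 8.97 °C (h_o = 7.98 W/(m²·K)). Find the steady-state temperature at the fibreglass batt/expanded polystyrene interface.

T = 48.6 °C

Treat each layer as a resistance in series:
  R'_nickel alloy = ln(0.117/0.102)/(2πk) = 0.1372/(2π·12.7) = 0.001719 m·K/W
  R'_fibreglass batt = ln(0.184/0.117)/(2πk) = 0.4528/(2π·0.0322) = 2.238 m·K/W
  R'_expanded polystyrene = ln(0.232/0.184)/(2πk) = 0.2318/(2π·0.0304) = 1.214 m·K/W
  R'_conv,out = 1/(2πr h) = 1/(2π·0.232·7.98) = 0.08597 m·K/W
ΣR = 0.001719 + 2.238 + 1.214 + 0.08597 = 3.540 m·K/W
Q' = ΔT/ΣR = (117 °C − 8.97 °C)/3.540 = 30.52 W/m
From the inner boundary to the fibreglass batt/expanded polystyrene interface, ΣR_partial = 2.240 m·K/W.
T_interface = T_in − Q'·ΣR_partial = 117 °C − (30.52)(2.240) = 48.6 °C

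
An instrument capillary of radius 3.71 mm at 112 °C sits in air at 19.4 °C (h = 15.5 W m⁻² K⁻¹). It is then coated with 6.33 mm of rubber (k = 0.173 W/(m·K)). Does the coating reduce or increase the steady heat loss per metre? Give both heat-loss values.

increases: 33.5 → 47.8 W/m

Critical radius for a cylinder: r_cr = k/h = 0.0112 m = 1.12 cm.
Outer radius after coating: r₂ = 0.00371 + 0.00633 = 0.01004 m.
Since r₁ < r_cr and r₂ ≤ r_cr, the coating moves toward the maximum at r_cr — heat loss rises.
Bare: R = 1/(2πr₁h) = 2.768 m·K/W; Q = 92.6/2.768 = 33.5 W/m.
Coated: R = R_cond + R_conv = 1.939 m·K/W; Q = 92.6/1.939 = 47.8 W/m.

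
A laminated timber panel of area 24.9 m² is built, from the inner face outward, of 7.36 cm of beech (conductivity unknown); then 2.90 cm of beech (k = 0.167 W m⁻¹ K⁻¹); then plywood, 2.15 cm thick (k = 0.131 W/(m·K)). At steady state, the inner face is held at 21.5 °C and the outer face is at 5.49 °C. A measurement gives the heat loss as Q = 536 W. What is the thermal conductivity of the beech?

ΣR = ΔT/Q = |21.5 − 5.49|/536 = 0.02987 K/W
Known resistances:
  R_beech = L/(kA) = 0.0290/(0.167·24.9) = 0.006974 K/W
  R_plywood = L/(kA) = 0.0215/(0.131·24.9) = 0.006591 K/W
R_beech = ΣR − ΣR_known = 0.02987 − 0.01357 = 0.01630 K/W
L/(kA) = 0.01630 ⇒ k = 0.0736/(0.01630·24.9) = 0.181 W/m·K

k = 0.181 W/m·K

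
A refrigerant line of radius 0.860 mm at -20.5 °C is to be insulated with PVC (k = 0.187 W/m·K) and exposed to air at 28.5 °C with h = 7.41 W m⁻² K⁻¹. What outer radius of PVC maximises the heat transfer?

For a cylinder, r_cr = k_ins/h = 0.187/7.41 = 0.0252 m = 2.52 cm

r_cr = 2.52 cm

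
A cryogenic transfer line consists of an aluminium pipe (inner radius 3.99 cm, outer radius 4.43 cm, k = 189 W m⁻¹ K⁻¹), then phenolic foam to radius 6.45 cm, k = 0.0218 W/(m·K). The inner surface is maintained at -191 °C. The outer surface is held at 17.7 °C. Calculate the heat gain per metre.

Q' = 76.1 W/m

Treat each layer as a resistance in series:
  R'_aluminium = ln(0.0443/0.0399)/(2πk) = 0.1046/(2π·189) = 8.809×10^-5 m·K/W
  R'_phenolic foam = ln(0.0645/0.0443)/(2πk) = 0.3757/(2π·0.0218) = 2.743 m·K/W
ΣR = 8.809×10^-5 + 2.743 = 2.743 m·K/W
Q' = ΔT/ΣR = (-191 °C − 17.7 °C)/2.743 = -76.1 W/m
(Negative Q' ⇒ heat flows inward; heat gain = 76.1 W/m.)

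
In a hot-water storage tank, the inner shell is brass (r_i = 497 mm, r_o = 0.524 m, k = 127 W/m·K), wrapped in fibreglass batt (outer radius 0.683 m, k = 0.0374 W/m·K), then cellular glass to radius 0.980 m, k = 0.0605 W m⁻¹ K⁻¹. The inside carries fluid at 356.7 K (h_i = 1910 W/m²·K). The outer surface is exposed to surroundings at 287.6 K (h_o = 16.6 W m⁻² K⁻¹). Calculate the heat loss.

Q = 45.0 W

Series thermal resistances, inner to outer:
  R_conv,in = 1/(4πr²h) = 1/(4π·0.497²·1910) = 1.687×10^-4 K/W
  R_brass = (1/0.497 − 1/0.524)/(4πk) = 0.1037/(4π·127) = 6.496×10^-5 K/W
  R_fibreglass batt = (1/0.524 − 1/0.683)/(4πk) = 0.4443/(4π·0.0374) = 0.9453 K/W
  R_cellular glass = (1/0.683 − 1/0.980)/(4πk) = 0.4437/(4π·0.0605) = 0.5836 K/W
  R_conv,out = 1/(4πr²h) = 1/(4π·0.980²·16.6) = 0.004991 K/W
ΣR = 1.687×10^-4 + 6.496×10^-5 + 0.9453 + 0.5836 + 0.004991 = 1.534 K/W
Q = ΔT/ΣR = (356.7 K − 287.6 K)/1.534 = 45.0 W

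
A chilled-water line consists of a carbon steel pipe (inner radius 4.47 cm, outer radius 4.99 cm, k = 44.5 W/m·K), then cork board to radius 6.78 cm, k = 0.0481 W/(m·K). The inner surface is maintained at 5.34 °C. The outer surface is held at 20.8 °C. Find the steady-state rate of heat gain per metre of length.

Q' = 15.2 W/m

Treat each layer as a resistance in series:
  R'_carbon steel = ln(0.0499/0.0447)/(2πk) = 0.1100/(2π·44.5) = 3.936×10^-4 m·K/W
  R'_cork board = ln(0.0678/0.0499)/(2πk) = 0.3065/(2π·0.0481) = 1.014 m·K/W
ΣR = 3.936×10^-4 + 1.014 = 1.014 m·K/W
Q' = ΔT/ΣR = (5.34 °C − 20.8 °C)/1.014 = -15.2 W/m
(Negative Q' ⇒ heat flows inward; heat gain = 15.2 W/m.)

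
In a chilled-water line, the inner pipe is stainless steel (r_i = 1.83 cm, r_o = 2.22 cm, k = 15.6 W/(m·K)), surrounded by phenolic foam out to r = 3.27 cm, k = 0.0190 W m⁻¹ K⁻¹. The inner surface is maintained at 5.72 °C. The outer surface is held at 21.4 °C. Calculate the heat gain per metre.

Series thermal resistances, inner to outer:
  R'_stainless steel = ln(0.0222/0.0183)/(2πk) = 0.1932/(2π·15.6) = 0.001971 m·K/W
  R'_phenolic foam = ln(0.0327/0.0222)/(2πk) = 0.3873/(2π·0.0190) = 3.244 m·K/W
ΣR = 0.001971 + 3.244 = 3.246 m·K/W
Q' = ΔT/ΣR = (5.72 °C − 21.4 °C)/3.246 = -4.83 W/m
(Negative Q' ⇒ heat flows inward; heat gain = 4.83 W/m.)

Q' = 4.83 W/m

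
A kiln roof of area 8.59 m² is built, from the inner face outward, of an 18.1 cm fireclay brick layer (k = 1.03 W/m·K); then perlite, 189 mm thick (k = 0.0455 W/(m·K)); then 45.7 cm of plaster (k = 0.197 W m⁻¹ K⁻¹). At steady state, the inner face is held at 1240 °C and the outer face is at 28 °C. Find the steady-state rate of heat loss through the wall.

Series thermal resistances, inner to outer:
  R_fireclay brick = L/(kA) = 0.181/(1.03·8.59) = 0.02046 K/W
  R_perlite = L/(kA) = 0.189/(0.0455·8.59) = 0.4836 K/W
  R_plaster = L/(kA) = 0.457/(0.197·8.59) = 0.2701 K/W
ΣR = 0.02046 + 0.4836 + 0.2701 = 0.7742 K/W
Q = ΔT/ΣR = (1240 °C − 28 °C)/0.7742 = 1570 W

Q = 1570 W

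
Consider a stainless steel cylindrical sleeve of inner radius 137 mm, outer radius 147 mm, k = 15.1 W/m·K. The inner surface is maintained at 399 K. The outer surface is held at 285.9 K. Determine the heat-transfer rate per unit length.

Q' = 1.52×10^5 W/m

Q' = 2πk·ΔT/ln(r₂/r₁) = 2π × 15.1 × 113.1 / ln(0.147/0.137) = 1.52×10^5 W/m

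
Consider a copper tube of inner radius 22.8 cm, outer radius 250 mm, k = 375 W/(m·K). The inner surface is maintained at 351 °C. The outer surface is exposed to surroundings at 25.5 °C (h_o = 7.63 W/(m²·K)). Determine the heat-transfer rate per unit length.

Q' = 3.90 kW/m

Series thermal resistances, inner to outer:
  R'_copper = ln(0.250/0.228)/(2πk) = 0.09212/(2π·375) = 3.909×10^-5 m·K/W
  R'_conv,out = 1/(2πr h) = 1/(2π·0.250·7.63) = 0.08344 m·K/W
ΣR = 3.909×10^-5 + 0.08344 = 0.08348 m·K/W
Q' = ΔT/ΣR = (351 °C − 25.5 °C)/0.08348 = 3900 W/m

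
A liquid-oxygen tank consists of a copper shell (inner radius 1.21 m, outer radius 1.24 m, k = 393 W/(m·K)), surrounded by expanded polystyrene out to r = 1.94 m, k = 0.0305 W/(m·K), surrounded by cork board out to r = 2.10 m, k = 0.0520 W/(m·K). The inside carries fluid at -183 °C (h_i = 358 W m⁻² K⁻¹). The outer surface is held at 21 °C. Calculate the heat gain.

Q = 249 W

Series thermal resistances, inner to outer:
  R_conv,in = 1/(4πr²h) = 1/(4π·1.21²·358) = 1.518×10^-4 K/W
  R_copper = (1/1.21 − 1/1.24)/(4πk) = 0.01999/(4π·393) = 4.049×10^-6 K/W
  R_expanded polystyrene = (1/1.24 − 1/1.94)/(4πk) = 0.2910/(4π·0.0305) = 0.7592 K/W
  R_cork board = (1/1.94 − 1/2.10)/(4πk) = 0.03927/(4π·0.0520) = 0.06010 K/W
ΣR = 1.518×10^-4 + 4.049×10^-6 + 0.7592 + 0.06010 = 0.8195 K/W
Q = ΔT/ΣR = (-183 °C − 21 °C)/0.8195 = -249 W
(Negative Q ⇒ heat flows inward; heat gain = 249 W.)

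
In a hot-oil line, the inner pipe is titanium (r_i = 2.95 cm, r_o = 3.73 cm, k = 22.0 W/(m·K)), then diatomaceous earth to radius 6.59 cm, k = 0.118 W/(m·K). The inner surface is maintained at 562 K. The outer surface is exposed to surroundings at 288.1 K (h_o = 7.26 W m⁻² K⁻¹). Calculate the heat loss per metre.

Treat each layer as a resistance in series:
  R'_titanium = ln(0.0373/0.0295)/(2πk) = 0.2346/(2π·22.0) = 0.001697 m·K/W
  R'_diatomaceous earth = ln(0.0659/0.0373)/(2πk) = 0.5691/(2π·0.118) = 0.7676 m·K/W
  R'_conv,out = 1/(2πr h) = 1/(2π·0.0659·7.26) = 0.3327 m·K/W
ΣR = 0.001697 + 0.7676 + 0.3327 = 1.102 m·K/W
Q' = ΔT/ΣR = (562 K − 288.1 K)/1.102 = 249 W/m

Q' = 249 W/m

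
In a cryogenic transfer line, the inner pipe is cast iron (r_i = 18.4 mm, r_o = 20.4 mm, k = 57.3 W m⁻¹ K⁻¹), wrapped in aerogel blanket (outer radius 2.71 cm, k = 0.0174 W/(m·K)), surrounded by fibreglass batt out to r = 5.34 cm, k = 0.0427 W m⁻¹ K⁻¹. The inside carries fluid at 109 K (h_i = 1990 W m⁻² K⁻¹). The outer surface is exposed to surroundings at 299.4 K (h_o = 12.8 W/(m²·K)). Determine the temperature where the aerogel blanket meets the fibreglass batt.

Resistance network (inner→outer):
  R'_conv,in = 1/(2πr h) = 1/(2π·0.0184·1990) = 0.004347 m·K/W
  R'_cast iron = ln(0.0204/0.0184)/(2πk) = 0.1032/(2π·57.3) = 2.866×10^-4 m·K/W
  R'_aerogel blanket = ln(0.0271/0.0204)/(2πk) = 0.2840/(2π·0.0174) = 2.598 m·K/W
  R'_fibreglass batt = ln(0.0534/0.0271)/(2πk) = 0.6783/(2π·0.0427) = 2.528 m·K/W
  R'_conv,out = 1/(2πr h) = 1/(2π·0.0534·12.8) = 0.2328 m·K/W
ΣR = 0.004347 + 2.866×10^-4 + 2.598 + 2.528 + 0.2328 = 5.363 m·K/W
Q' = ΔT/ΣR = (109 K − 299.4 K)/5.363 = -35.50 W/m
From the inner boundary to the aerogel blanket/fibreglass batt interface, ΣR_partial = 2.603 m·K/W.
T_interface = T_in − Q'·ΣR_partial = 109 K − (-35.50)(2.603) = 201.4 K

T = 201.4 K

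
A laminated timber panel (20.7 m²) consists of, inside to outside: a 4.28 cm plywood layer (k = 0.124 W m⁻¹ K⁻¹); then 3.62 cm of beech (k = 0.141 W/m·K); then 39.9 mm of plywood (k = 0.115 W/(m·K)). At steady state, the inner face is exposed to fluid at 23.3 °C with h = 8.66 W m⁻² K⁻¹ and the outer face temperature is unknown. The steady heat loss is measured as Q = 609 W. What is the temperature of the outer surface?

T_out = -8.01 °C

Sum the resistances:
  R_conv,in = 1/(hA) = 1/(8.66·20.7) = 0.005578 K/W
  R_plywood = L/(kA) = 0.0428/(0.124·20.7) = 0.01667 K/W
  R_beech = L/(kA) = 0.0362/(0.141·20.7) = 0.01240 K/W
  R_plywood = L/(kA) = 0.0399/(0.115·20.7) = 0.01676 K/W
ΣR = 0.05142 K/W
ΔT = Q·ΣR = 609 × 0.05142 = 31.31 K
Heat flows outward, so T_out = T_in − ΔT = 23.3 − 31.31 = -8.01 °C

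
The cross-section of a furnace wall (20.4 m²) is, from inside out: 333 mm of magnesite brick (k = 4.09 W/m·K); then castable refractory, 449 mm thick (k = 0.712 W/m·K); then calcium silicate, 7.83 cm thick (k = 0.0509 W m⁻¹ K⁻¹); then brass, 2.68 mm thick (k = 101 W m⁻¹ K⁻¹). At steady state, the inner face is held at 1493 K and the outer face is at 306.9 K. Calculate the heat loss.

Series thermal resistances, inner to outer:
  R_magnesite brick = L/(kA) = 0.333/(4.09·20.4) = 0.003991 K/W
  R_castable refractory = L/(kA) = 0.449/(0.712·20.4) = 0.03091 K/W
  R_calcium silicate = L/(kA) = 0.0783/(0.0509·20.4) = 0.07541 K/W
  R_brass = L/(kA) = 0.00268/(101·20.4) = 1.301×10^-6 K/W
ΣR = 0.003991 + 0.03091 + 0.07541 + 1.301×10^-6 = 0.1103 K/W
Q = ΔT/ΣR = (1493 K − 306.9 K)/0.1103 = 10800 W

Q = 10800 W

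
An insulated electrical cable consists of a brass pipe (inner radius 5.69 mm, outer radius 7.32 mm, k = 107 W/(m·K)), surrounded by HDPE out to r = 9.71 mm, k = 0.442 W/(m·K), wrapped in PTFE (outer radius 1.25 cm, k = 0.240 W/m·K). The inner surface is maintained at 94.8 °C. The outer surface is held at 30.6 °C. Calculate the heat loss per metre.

Q' = 238 W/m

Series thermal resistances, inner to outer:
  R'_brass = ln(0.00732/0.00569)/(2πk) = 0.2519/(2π·107) = 3.747×10^-4 m·K/W
  R'_HDPE = ln(0.00971/0.00732)/(2πk) = 0.2825/(2π·0.442) = 0.1017 m·K/W
  R'_PTFE = ln(0.0125/0.00971)/(2πk) = 0.2526/(2π·0.240) = 0.1675 m·K/W
ΣR = 3.747×10^-4 + 0.1017 + 0.1675 = 0.2696 m·K/W
Q' = ΔT/ΣR = (94.8 °C − 30.6 °C)/0.2696 = 238 W/m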